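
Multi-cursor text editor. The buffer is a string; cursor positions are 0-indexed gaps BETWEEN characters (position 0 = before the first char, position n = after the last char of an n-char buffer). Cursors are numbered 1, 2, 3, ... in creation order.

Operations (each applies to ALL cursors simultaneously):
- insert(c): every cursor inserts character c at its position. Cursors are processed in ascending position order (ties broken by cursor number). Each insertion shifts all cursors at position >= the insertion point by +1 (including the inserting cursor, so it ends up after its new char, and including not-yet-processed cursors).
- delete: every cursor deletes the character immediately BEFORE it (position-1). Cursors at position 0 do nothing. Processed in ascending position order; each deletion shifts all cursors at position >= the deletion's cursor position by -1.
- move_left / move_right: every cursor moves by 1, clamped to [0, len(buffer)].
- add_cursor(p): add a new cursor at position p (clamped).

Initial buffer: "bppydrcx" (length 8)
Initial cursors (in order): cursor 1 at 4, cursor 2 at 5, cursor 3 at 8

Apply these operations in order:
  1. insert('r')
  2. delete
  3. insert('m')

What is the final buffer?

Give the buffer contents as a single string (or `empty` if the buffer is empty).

After op 1 (insert('r')): buffer="bppyrdrrcxr" (len 11), cursors c1@5 c2@7 c3@11, authorship ....1.2...3
After op 2 (delete): buffer="bppydrcx" (len 8), cursors c1@4 c2@5 c3@8, authorship ........
After op 3 (insert('m')): buffer="bppymdmrcxm" (len 11), cursors c1@5 c2@7 c3@11, authorship ....1.2...3

Answer: bppymdmrcxm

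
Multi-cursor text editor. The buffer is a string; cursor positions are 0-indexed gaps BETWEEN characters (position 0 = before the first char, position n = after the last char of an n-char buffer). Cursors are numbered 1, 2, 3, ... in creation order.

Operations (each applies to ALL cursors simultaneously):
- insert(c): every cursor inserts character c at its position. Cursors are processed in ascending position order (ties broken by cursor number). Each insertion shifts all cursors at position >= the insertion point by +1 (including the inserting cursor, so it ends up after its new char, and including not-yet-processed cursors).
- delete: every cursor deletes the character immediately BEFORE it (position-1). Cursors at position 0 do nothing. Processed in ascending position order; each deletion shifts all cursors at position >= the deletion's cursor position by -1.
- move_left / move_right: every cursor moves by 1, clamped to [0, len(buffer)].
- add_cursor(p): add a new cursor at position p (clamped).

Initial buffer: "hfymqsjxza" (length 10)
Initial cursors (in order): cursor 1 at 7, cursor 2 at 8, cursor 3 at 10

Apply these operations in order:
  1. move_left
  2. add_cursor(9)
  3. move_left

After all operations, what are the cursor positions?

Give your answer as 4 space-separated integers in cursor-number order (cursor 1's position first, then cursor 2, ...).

Answer: 5 6 8 8

Derivation:
After op 1 (move_left): buffer="hfymqsjxza" (len 10), cursors c1@6 c2@7 c3@9, authorship ..........
After op 2 (add_cursor(9)): buffer="hfymqsjxza" (len 10), cursors c1@6 c2@7 c3@9 c4@9, authorship ..........
After op 3 (move_left): buffer="hfymqsjxza" (len 10), cursors c1@5 c2@6 c3@8 c4@8, authorship ..........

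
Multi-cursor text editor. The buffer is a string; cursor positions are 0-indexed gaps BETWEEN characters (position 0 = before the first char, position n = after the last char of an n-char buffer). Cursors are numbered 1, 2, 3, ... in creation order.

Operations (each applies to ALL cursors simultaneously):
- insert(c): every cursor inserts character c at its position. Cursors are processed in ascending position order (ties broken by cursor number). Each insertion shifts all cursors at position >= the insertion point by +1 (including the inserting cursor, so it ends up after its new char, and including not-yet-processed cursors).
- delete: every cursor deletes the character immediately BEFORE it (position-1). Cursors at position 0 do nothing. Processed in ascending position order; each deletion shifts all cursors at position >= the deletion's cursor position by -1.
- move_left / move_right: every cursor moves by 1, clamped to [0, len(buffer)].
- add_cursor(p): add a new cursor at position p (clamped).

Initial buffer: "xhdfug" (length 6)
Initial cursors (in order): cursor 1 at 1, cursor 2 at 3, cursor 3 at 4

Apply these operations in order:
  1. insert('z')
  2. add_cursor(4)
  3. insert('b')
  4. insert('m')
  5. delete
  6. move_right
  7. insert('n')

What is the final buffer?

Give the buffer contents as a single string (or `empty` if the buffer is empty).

After op 1 (insert('z')): buffer="xzhdzfzug" (len 9), cursors c1@2 c2@5 c3@7, authorship .1..2.3..
After op 2 (add_cursor(4)): buffer="xzhdzfzug" (len 9), cursors c1@2 c4@4 c2@5 c3@7, authorship .1..2.3..
After op 3 (insert('b')): buffer="xzbhdbzbfzbug" (len 13), cursors c1@3 c4@6 c2@8 c3@11, authorship .11..422.33..
After op 4 (insert('m')): buffer="xzbmhdbmzbmfzbmug" (len 17), cursors c1@4 c4@8 c2@11 c3@15, authorship .111..44222.333..
After op 5 (delete): buffer="xzbhdbzbfzbug" (len 13), cursors c1@3 c4@6 c2@8 c3@11, authorship .11..422.33..
After op 6 (move_right): buffer="xzbhdbzbfzbug" (len 13), cursors c1@4 c4@7 c2@9 c3@12, authorship .11..422.33..
After op 7 (insert('n')): buffer="xzbhndbznbfnzbung" (len 17), cursors c1@5 c4@9 c2@12 c3@16, authorship .11.1.4242.233.3.

Answer: xzbhndbznbfnzbung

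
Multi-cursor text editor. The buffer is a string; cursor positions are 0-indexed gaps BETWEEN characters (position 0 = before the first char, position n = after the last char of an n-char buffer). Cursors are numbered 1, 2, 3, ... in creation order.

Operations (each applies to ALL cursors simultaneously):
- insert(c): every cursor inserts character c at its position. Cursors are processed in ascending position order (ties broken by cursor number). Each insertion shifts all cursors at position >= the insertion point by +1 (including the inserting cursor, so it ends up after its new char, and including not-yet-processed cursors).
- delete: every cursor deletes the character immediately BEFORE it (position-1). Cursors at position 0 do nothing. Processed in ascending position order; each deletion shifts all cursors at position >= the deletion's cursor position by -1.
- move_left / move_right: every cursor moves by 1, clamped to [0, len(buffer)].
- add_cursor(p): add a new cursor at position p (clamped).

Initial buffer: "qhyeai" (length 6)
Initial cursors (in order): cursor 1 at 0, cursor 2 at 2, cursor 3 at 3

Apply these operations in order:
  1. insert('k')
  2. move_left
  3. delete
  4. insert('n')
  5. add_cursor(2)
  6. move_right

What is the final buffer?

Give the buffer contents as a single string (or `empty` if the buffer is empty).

After op 1 (insert('k')): buffer="kqhkykeai" (len 9), cursors c1@1 c2@4 c3@6, authorship 1..2.3...
After op 2 (move_left): buffer="kqhkykeai" (len 9), cursors c1@0 c2@3 c3@5, authorship 1..2.3...
After op 3 (delete): buffer="kqkkeai" (len 7), cursors c1@0 c2@2 c3@3, authorship 1.23...
After op 4 (insert('n')): buffer="nkqnknkeai" (len 10), cursors c1@1 c2@4 c3@6, authorship 11.2233...
After op 5 (add_cursor(2)): buffer="nkqnknkeai" (len 10), cursors c1@1 c4@2 c2@4 c3@6, authorship 11.2233...
After op 6 (move_right): buffer="nkqnknkeai" (len 10), cursors c1@2 c4@3 c2@5 c3@7, authorship 11.2233...

Answer: nkqnknkeai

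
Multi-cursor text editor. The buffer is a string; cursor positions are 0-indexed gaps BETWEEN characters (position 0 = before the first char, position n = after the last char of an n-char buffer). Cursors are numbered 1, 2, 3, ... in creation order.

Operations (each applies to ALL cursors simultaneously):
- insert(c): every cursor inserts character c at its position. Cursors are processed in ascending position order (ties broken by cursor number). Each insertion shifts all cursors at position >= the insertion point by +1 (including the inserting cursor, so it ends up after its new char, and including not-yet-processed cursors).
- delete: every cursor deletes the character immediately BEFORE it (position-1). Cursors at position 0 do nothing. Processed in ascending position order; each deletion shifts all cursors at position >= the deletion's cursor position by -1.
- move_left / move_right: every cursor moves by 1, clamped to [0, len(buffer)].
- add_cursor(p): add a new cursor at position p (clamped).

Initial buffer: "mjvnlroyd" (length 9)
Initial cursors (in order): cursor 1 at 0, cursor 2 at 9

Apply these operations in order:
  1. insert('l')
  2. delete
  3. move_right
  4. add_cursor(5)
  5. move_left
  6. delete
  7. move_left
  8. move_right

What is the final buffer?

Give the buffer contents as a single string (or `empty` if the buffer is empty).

Answer: mjvlrod

Derivation:
After op 1 (insert('l')): buffer="lmjvnlroydl" (len 11), cursors c1@1 c2@11, authorship 1.........2
After op 2 (delete): buffer="mjvnlroyd" (len 9), cursors c1@0 c2@9, authorship .........
After op 3 (move_right): buffer="mjvnlroyd" (len 9), cursors c1@1 c2@9, authorship .........
After op 4 (add_cursor(5)): buffer="mjvnlroyd" (len 9), cursors c1@1 c3@5 c2@9, authorship .........
After op 5 (move_left): buffer="mjvnlroyd" (len 9), cursors c1@0 c3@4 c2@8, authorship .........
After op 6 (delete): buffer="mjvlrod" (len 7), cursors c1@0 c3@3 c2@6, authorship .......
After op 7 (move_left): buffer="mjvlrod" (len 7), cursors c1@0 c3@2 c2@5, authorship .......
After op 8 (move_right): buffer="mjvlrod" (len 7), cursors c1@1 c3@3 c2@6, authorship .......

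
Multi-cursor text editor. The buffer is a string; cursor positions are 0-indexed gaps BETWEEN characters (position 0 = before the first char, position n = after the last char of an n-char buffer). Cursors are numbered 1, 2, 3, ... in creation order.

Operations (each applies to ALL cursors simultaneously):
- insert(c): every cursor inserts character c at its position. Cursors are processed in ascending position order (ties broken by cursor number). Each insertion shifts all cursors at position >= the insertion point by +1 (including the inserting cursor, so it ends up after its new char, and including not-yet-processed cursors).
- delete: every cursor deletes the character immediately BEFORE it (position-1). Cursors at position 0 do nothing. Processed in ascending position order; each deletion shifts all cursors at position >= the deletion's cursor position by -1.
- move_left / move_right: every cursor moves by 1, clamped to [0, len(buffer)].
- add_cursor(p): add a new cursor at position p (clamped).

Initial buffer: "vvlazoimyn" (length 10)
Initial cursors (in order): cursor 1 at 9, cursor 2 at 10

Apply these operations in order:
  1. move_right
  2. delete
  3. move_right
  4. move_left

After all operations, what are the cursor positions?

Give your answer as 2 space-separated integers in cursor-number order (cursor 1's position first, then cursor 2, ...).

Answer: 7 7

Derivation:
After op 1 (move_right): buffer="vvlazoimyn" (len 10), cursors c1@10 c2@10, authorship ..........
After op 2 (delete): buffer="vvlazoim" (len 8), cursors c1@8 c2@8, authorship ........
After op 3 (move_right): buffer="vvlazoim" (len 8), cursors c1@8 c2@8, authorship ........
After op 4 (move_left): buffer="vvlazoim" (len 8), cursors c1@7 c2@7, authorship ........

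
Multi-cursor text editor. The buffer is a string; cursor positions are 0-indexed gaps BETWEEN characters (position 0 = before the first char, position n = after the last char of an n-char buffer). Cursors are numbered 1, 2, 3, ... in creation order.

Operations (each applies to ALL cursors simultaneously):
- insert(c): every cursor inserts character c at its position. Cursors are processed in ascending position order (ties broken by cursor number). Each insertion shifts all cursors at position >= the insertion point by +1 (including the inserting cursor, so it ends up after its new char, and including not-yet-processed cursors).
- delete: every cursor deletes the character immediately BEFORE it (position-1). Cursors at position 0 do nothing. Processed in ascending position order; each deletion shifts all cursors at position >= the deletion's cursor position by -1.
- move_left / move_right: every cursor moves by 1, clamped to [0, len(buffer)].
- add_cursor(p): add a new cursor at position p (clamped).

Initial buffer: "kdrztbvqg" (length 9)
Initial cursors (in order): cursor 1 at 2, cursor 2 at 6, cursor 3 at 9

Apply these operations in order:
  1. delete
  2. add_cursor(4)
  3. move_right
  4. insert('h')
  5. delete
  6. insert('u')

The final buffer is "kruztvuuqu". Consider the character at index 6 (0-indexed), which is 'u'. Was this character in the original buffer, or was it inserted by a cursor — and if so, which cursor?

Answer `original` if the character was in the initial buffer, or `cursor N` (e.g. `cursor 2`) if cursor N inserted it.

Answer: cursor 2

Derivation:
After op 1 (delete): buffer="krztvq" (len 6), cursors c1@1 c2@4 c3@6, authorship ......
After op 2 (add_cursor(4)): buffer="krztvq" (len 6), cursors c1@1 c2@4 c4@4 c3@6, authorship ......
After op 3 (move_right): buffer="krztvq" (len 6), cursors c1@2 c2@5 c4@5 c3@6, authorship ......
After op 4 (insert('h')): buffer="krhztvhhqh" (len 10), cursors c1@3 c2@8 c4@8 c3@10, authorship ..1...24.3
After op 5 (delete): buffer="krztvq" (len 6), cursors c1@2 c2@5 c4@5 c3@6, authorship ......
After op 6 (insert('u')): buffer="kruztvuuqu" (len 10), cursors c1@3 c2@8 c4@8 c3@10, authorship ..1...24.3
Authorship (.=original, N=cursor N): . . 1 . . . 2 4 . 3
Index 6: author = 2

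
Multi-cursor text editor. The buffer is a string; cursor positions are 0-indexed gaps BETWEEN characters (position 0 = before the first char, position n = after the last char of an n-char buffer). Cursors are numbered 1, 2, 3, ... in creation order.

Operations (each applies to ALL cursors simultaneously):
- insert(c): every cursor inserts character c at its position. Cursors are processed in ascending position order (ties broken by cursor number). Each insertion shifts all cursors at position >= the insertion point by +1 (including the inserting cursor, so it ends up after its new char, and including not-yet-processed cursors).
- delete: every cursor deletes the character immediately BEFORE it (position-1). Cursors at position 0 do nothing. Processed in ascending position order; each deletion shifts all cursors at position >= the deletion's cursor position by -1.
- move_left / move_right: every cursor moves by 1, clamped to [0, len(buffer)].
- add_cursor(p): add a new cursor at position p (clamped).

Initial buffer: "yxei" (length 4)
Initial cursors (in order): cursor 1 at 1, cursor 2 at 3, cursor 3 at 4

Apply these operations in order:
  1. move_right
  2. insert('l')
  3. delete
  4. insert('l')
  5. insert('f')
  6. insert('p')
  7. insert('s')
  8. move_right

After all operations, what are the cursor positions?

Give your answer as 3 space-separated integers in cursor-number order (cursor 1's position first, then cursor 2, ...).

After op 1 (move_right): buffer="yxei" (len 4), cursors c1@2 c2@4 c3@4, authorship ....
After op 2 (insert('l')): buffer="yxleill" (len 7), cursors c1@3 c2@7 c3@7, authorship ..1..23
After op 3 (delete): buffer="yxei" (len 4), cursors c1@2 c2@4 c3@4, authorship ....
After op 4 (insert('l')): buffer="yxleill" (len 7), cursors c1@3 c2@7 c3@7, authorship ..1..23
After op 5 (insert('f')): buffer="yxlfeillff" (len 10), cursors c1@4 c2@10 c3@10, authorship ..11..2323
After op 6 (insert('p')): buffer="yxlfpeillffpp" (len 13), cursors c1@5 c2@13 c3@13, authorship ..111..232323
After op 7 (insert('s')): buffer="yxlfpseillffppss" (len 16), cursors c1@6 c2@16 c3@16, authorship ..1111..23232323
After op 8 (move_right): buffer="yxlfpseillffppss" (len 16), cursors c1@7 c2@16 c3@16, authorship ..1111..23232323

Answer: 7 16 16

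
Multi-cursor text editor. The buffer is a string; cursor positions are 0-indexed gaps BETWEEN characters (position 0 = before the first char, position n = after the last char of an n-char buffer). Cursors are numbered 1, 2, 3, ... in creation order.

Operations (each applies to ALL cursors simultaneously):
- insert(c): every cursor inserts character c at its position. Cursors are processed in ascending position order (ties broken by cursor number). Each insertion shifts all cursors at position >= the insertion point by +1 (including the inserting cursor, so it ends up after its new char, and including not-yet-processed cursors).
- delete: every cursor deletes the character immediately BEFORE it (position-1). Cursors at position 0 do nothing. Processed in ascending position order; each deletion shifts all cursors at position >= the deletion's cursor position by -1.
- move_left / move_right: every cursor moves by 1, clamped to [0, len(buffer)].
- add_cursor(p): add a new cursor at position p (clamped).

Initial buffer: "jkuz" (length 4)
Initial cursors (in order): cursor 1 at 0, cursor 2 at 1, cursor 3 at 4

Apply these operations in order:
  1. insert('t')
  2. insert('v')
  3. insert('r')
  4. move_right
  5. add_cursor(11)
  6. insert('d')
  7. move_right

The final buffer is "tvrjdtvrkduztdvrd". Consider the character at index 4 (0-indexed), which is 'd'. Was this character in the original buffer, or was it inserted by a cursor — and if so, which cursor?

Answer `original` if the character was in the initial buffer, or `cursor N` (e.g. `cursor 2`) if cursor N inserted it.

After op 1 (insert('t')): buffer="tjtkuzt" (len 7), cursors c1@1 c2@3 c3@7, authorship 1.2...3
After op 2 (insert('v')): buffer="tvjtvkuztv" (len 10), cursors c1@2 c2@5 c3@10, authorship 11.22...33
After op 3 (insert('r')): buffer="tvrjtvrkuztvr" (len 13), cursors c1@3 c2@7 c3@13, authorship 111.222...333
After op 4 (move_right): buffer="tvrjtvrkuztvr" (len 13), cursors c1@4 c2@8 c3@13, authorship 111.222...333
After op 5 (add_cursor(11)): buffer="tvrjtvrkuztvr" (len 13), cursors c1@4 c2@8 c4@11 c3@13, authorship 111.222...333
After op 6 (insert('d')): buffer="tvrjdtvrkduztdvrd" (len 17), cursors c1@5 c2@10 c4@14 c3@17, authorship 111.1222.2..34333
After op 7 (move_right): buffer="tvrjdtvrkduztdvrd" (len 17), cursors c1@6 c2@11 c4@15 c3@17, authorship 111.1222.2..34333
Authorship (.=original, N=cursor N): 1 1 1 . 1 2 2 2 . 2 . . 3 4 3 3 3
Index 4: author = 1

Answer: cursor 1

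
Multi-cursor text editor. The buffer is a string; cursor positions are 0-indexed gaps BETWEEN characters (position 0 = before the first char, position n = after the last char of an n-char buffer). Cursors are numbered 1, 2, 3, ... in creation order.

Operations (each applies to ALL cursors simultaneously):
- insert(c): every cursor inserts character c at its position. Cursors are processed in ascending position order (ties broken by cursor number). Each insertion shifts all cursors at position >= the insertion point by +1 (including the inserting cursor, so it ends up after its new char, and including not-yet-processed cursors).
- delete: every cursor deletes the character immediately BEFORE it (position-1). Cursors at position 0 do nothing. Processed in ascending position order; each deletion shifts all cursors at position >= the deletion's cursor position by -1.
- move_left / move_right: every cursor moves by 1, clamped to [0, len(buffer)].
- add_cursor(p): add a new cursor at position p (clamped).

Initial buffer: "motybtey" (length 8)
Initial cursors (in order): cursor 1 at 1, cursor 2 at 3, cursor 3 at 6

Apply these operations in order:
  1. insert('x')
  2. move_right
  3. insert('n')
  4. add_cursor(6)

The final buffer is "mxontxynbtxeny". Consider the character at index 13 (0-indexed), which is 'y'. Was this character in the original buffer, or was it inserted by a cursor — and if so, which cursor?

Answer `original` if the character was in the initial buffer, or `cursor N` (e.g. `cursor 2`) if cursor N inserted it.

Answer: original

Derivation:
After op 1 (insert('x')): buffer="mxotxybtxey" (len 11), cursors c1@2 c2@5 c3@9, authorship .1..2...3..
After op 2 (move_right): buffer="mxotxybtxey" (len 11), cursors c1@3 c2@6 c3@10, authorship .1..2...3..
After op 3 (insert('n')): buffer="mxontxynbtxeny" (len 14), cursors c1@4 c2@8 c3@13, authorship .1.1.2.2..3.3.
After op 4 (add_cursor(6)): buffer="mxontxynbtxeny" (len 14), cursors c1@4 c4@6 c2@8 c3@13, authorship .1.1.2.2..3.3.
Authorship (.=original, N=cursor N): . 1 . 1 . 2 . 2 . . 3 . 3 .
Index 13: author = original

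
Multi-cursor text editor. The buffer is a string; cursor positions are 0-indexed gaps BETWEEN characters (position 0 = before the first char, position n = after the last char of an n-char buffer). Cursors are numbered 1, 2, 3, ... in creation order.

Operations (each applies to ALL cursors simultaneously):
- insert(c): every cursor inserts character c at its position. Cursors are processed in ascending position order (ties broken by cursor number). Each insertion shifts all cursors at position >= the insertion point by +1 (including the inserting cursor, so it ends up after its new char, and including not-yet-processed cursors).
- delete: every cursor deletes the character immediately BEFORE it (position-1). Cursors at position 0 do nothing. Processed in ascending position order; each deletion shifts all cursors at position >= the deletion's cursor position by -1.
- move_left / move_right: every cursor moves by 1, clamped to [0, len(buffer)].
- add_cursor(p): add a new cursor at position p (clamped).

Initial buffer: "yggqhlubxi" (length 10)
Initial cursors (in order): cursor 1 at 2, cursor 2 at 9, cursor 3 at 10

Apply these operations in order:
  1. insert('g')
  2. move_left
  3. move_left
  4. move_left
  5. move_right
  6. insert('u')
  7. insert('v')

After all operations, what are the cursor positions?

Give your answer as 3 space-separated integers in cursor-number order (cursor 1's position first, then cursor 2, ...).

Answer: 3 13 17

Derivation:
After op 1 (insert('g')): buffer="ygggqhlubxgig" (len 13), cursors c1@3 c2@11 c3@13, authorship ..1.......2.3
After op 2 (move_left): buffer="ygggqhlubxgig" (len 13), cursors c1@2 c2@10 c3@12, authorship ..1.......2.3
After op 3 (move_left): buffer="ygggqhlubxgig" (len 13), cursors c1@1 c2@9 c3@11, authorship ..1.......2.3
After op 4 (move_left): buffer="ygggqhlubxgig" (len 13), cursors c1@0 c2@8 c3@10, authorship ..1.......2.3
After op 5 (move_right): buffer="ygggqhlubxgig" (len 13), cursors c1@1 c2@9 c3@11, authorship ..1.......2.3
After op 6 (insert('u')): buffer="yugggqhlubuxguig" (len 16), cursors c1@2 c2@11 c3@14, authorship .1.1......2.23.3
After op 7 (insert('v')): buffer="yuvgggqhlubuvxguvig" (len 19), cursors c1@3 c2@13 c3@17, authorship .11.1......22.233.3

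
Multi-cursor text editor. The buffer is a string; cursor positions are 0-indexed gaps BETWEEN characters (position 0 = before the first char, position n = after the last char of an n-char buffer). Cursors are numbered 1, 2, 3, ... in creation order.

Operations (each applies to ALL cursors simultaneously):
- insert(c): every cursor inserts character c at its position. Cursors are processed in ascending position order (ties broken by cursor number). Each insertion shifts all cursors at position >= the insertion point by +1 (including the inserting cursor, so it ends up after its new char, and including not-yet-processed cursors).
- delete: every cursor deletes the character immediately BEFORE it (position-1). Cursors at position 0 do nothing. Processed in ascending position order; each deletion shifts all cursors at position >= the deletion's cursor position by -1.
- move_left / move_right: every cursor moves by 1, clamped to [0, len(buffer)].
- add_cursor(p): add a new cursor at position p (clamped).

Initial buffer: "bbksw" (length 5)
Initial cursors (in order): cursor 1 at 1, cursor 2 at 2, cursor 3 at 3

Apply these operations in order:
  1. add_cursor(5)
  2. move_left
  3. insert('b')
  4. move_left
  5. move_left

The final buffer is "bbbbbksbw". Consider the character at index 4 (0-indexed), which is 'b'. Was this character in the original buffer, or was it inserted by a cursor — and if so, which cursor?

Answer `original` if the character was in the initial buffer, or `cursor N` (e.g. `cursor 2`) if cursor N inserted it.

Answer: cursor 3

Derivation:
After op 1 (add_cursor(5)): buffer="bbksw" (len 5), cursors c1@1 c2@2 c3@3 c4@5, authorship .....
After op 2 (move_left): buffer="bbksw" (len 5), cursors c1@0 c2@1 c3@2 c4@4, authorship .....
After op 3 (insert('b')): buffer="bbbbbksbw" (len 9), cursors c1@1 c2@3 c3@5 c4@8, authorship 1.2.3..4.
After op 4 (move_left): buffer="bbbbbksbw" (len 9), cursors c1@0 c2@2 c3@4 c4@7, authorship 1.2.3..4.
After op 5 (move_left): buffer="bbbbbksbw" (len 9), cursors c1@0 c2@1 c3@3 c4@6, authorship 1.2.3..4.
Authorship (.=original, N=cursor N): 1 . 2 . 3 . . 4 .
Index 4: author = 3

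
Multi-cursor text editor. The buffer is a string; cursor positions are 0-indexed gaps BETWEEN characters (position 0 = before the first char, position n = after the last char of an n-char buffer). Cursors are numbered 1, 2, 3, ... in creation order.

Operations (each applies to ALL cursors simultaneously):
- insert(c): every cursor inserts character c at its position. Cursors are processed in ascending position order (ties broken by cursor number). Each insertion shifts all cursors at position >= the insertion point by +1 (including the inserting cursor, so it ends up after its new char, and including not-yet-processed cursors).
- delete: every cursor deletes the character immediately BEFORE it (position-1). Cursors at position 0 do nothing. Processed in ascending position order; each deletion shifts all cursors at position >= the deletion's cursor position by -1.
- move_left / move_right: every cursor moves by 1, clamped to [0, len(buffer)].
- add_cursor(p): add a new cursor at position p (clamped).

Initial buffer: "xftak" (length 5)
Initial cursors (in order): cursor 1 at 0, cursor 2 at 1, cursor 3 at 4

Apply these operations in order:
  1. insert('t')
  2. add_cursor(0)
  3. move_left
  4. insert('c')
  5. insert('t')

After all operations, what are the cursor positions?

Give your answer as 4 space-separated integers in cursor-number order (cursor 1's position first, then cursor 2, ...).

After op 1 (insert('t')): buffer="txtftatk" (len 8), cursors c1@1 c2@3 c3@7, authorship 1.2...3.
After op 2 (add_cursor(0)): buffer="txtftatk" (len 8), cursors c4@0 c1@1 c2@3 c3@7, authorship 1.2...3.
After op 3 (move_left): buffer="txtftatk" (len 8), cursors c1@0 c4@0 c2@2 c3@6, authorship 1.2...3.
After op 4 (insert('c')): buffer="cctxctftactk" (len 12), cursors c1@2 c4@2 c2@5 c3@10, authorship 141.22...33.
After op 5 (insert('t')): buffer="cctttxcttftacttk" (len 16), cursors c1@4 c4@4 c2@8 c3@14, authorship 14141.222...333.

Answer: 4 8 14 4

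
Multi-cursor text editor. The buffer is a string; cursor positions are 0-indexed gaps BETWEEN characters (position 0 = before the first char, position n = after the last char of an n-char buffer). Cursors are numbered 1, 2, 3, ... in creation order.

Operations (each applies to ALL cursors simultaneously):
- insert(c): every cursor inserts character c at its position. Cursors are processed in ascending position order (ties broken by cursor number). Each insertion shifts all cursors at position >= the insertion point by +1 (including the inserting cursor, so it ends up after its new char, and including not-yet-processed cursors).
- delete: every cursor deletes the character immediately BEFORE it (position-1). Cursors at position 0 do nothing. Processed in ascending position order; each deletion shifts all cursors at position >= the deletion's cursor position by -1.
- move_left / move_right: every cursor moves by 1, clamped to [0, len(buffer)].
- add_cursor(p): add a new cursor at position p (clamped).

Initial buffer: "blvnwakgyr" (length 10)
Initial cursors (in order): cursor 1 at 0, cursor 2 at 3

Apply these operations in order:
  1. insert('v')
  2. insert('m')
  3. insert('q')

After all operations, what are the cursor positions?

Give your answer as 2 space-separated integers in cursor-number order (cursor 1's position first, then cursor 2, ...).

Answer: 3 9

Derivation:
After op 1 (insert('v')): buffer="vblvvnwakgyr" (len 12), cursors c1@1 c2@5, authorship 1...2.......
After op 2 (insert('m')): buffer="vmblvvmnwakgyr" (len 14), cursors c1@2 c2@7, authorship 11...22.......
After op 3 (insert('q')): buffer="vmqblvvmqnwakgyr" (len 16), cursors c1@3 c2@9, authorship 111...222.......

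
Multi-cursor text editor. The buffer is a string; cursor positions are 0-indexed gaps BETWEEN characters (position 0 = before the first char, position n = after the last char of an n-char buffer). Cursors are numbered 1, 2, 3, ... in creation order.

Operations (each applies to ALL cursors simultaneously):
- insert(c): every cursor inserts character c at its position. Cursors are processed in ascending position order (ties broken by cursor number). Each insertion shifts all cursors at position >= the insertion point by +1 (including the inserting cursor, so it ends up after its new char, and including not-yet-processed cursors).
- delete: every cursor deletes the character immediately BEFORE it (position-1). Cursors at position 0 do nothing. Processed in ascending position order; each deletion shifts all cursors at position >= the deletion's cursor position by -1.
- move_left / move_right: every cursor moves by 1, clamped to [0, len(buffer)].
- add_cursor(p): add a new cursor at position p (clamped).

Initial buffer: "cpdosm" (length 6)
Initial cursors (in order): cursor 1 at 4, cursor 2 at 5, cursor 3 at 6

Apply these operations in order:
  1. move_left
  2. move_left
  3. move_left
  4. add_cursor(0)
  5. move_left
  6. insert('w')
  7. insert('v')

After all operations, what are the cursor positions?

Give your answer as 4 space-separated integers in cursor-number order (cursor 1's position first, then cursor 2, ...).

After op 1 (move_left): buffer="cpdosm" (len 6), cursors c1@3 c2@4 c3@5, authorship ......
After op 2 (move_left): buffer="cpdosm" (len 6), cursors c1@2 c2@3 c3@4, authorship ......
After op 3 (move_left): buffer="cpdosm" (len 6), cursors c1@1 c2@2 c3@3, authorship ......
After op 4 (add_cursor(0)): buffer="cpdosm" (len 6), cursors c4@0 c1@1 c2@2 c3@3, authorship ......
After op 5 (move_left): buffer="cpdosm" (len 6), cursors c1@0 c4@0 c2@1 c3@2, authorship ......
After op 6 (insert('w')): buffer="wwcwpwdosm" (len 10), cursors c1@2 c4@2 c2@4 c3@6, authorship 14.2.3....
After op 7 (insert('v')): buffer="wwvvcwvpwvdosm" (len 14), cursors c1@4 c4@4 c2@7 c3@10, authorship 1414.22.33....

Answer: 4 7 10 4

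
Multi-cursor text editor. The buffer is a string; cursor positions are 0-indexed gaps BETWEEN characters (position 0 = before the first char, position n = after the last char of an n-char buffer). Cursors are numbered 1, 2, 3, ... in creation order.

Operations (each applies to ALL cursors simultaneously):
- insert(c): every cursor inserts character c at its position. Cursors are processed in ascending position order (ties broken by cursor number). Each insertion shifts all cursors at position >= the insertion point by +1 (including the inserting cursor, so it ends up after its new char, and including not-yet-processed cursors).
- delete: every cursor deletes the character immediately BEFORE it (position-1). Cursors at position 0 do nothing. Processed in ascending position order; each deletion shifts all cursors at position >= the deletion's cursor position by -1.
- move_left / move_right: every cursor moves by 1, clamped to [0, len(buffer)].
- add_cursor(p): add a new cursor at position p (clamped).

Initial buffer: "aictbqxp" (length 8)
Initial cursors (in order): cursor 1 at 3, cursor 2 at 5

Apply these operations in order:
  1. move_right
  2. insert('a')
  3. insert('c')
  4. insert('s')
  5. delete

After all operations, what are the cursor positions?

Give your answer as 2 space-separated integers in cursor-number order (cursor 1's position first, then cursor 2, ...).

Answer: 6 10

Derivation:
After op 1 (move_right): buffer="aictbqxp" (len 8), cursors c1@4 c2@6, authorship ........
After op 2 (insert('a')): buffer="aictabqaxp" (len 10), cursors c1@5 c2@8, authorship ....1..2..
After op 3 (insert('c')): buffer="aictacbqacxp" (len 12), cursors c1@6 c2@10, authorship ....11..22..
After op 4 (insert('s')): buffer="aictacsbqacsxp" (len 14), cursors c1@7 c2@12, authorship ....111..222..
After op 5 (delete): buffer="aictacbqacxp" (len 12), cursors c1@6 c2@10, authorship ....11..22..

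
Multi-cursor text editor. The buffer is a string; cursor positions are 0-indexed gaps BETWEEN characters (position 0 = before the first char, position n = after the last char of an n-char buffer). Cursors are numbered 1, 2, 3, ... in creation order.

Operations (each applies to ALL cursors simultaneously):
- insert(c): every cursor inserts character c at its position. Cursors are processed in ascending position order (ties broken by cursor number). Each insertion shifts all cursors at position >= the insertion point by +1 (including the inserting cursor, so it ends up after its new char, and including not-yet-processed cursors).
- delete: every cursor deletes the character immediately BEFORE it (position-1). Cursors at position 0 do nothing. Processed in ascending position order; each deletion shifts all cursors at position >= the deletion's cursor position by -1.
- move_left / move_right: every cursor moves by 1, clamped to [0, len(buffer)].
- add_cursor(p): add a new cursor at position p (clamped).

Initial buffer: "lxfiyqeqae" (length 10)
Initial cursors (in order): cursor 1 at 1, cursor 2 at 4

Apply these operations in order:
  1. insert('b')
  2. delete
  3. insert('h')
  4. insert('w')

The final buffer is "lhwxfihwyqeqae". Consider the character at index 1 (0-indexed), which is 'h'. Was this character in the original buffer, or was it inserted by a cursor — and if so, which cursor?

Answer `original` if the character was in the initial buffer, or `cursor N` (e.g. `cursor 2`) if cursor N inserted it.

Answer: cursor 1

Derivation:
After op 1 (insert('b')): buffer="lbxfibyqeqae" (len 12), cursors c1@2 c2@6, authorship .1...2......
After op 2 (delete): buffer="lxfiyqeqae" (len 10), cursors c1@1 c2@4, authorship ..........
After op 3 (insert('h')): buffer="lhxfihyqeqae" (len 12), cursors c1@2 c2@6, authorship .1...2......
After op 4 (insert('w')): buffer="lhwxfihwyqeqae" (len 14), cursors c1@3 c2@8, authorship .11...22......
Authorship (.=original, N=cursor N): . 1 1 . . . 2 2 . . . . . .
Index 1: author = 1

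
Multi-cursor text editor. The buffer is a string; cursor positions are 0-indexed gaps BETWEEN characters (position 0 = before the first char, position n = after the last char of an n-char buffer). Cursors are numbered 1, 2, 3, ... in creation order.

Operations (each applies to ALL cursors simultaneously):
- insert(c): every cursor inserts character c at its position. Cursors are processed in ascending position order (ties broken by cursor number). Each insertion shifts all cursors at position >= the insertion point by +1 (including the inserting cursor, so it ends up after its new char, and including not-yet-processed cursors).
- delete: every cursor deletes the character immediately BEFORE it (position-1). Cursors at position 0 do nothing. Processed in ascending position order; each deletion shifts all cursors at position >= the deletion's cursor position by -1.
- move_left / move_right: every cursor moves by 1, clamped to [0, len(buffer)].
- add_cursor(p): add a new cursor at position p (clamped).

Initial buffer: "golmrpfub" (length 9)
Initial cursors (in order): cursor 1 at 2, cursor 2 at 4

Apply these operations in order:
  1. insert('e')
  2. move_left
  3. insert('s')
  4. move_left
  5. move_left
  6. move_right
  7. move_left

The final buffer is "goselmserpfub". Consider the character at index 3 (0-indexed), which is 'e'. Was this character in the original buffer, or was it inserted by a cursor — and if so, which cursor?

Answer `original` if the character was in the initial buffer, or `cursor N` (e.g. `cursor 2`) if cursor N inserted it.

After op 1 (insert('e')): buffer="goelmerpfub" (len 11), cursors c1@3 c2@6, authorship ..1..2.....
After op 2 (move_left): buffer="goelmerpfub" (len 11), cursors c1@2 c2@5, authorship ..1..2.....
After op 3 (insert('s')): buffer="goselmserpfub" (len 13), cursors c1@3 c2@7, authorship ..11..22.....
After op 4 (move_left): buffer="goselmserpfub" (len 13), cursors c1@2 c2@6, authorship ..11..22.....
After op 5 (move_left): buffer="goselmserpfub" (len 13), cursors c1@1 c2@5, authorship ..11..22.....
After op 6 (move_right): buffer="goselmserpfub" (len 13), cursors c1@2 c2@6, authorship ..11..22.....
After op 7 (move_left): buffer="goselmserpfub" (len 13), cursors c1@1 c2@5, authorship ..11..22.....
Authorship (.=original, N=cursor N): . . 1 1 . . 2 2 . . . . .
Index 3: author = 1

Answer: cursor 1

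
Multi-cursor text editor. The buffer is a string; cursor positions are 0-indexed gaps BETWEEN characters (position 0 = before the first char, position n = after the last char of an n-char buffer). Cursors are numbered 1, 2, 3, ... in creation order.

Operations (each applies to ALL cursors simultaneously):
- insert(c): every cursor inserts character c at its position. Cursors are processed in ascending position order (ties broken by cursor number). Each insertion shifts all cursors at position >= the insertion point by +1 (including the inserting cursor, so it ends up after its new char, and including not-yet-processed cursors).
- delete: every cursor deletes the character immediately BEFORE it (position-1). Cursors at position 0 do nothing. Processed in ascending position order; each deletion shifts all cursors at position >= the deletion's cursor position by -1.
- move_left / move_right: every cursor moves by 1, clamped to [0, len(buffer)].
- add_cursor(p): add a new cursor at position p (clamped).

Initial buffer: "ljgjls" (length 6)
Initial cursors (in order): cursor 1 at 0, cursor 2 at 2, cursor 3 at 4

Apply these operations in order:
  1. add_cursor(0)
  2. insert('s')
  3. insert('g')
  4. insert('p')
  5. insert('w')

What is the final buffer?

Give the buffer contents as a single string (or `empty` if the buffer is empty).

Answer: ssggppwwljsgpwgjsgpwls

Derivation:
After op 1 (add_cursor(0)): buffer="ljgjls" (len 6), cursors c1@0 c4@0 c2@2 c3@4, authorship ......
After op 2 (insert('s')): buffer="ssljsgjsls" (len 10), cursors c1@2 c4@2 c2@5 c3@8, authorship 14..2..3..
After op 3 (insert('g')): buffer="ssggljsggjsgls" (len 14), cursors c1@4 c4@4 c2@8 c3@12, authorship 1414..22..33..
After op 4 (insert('p')): buffer="ssggppljsgpgjsgpls" (len 18), cursors c1@6 c4@6 c2@11 c3@16, authorship 141414..222..333..
After op 5 (insert('w')): buffer="ssggppwwljsgpwgjsgpwls" (len 22), cursors c1@8 c4@8 c2@14 c3@20, authorship 14141414..2222..3333..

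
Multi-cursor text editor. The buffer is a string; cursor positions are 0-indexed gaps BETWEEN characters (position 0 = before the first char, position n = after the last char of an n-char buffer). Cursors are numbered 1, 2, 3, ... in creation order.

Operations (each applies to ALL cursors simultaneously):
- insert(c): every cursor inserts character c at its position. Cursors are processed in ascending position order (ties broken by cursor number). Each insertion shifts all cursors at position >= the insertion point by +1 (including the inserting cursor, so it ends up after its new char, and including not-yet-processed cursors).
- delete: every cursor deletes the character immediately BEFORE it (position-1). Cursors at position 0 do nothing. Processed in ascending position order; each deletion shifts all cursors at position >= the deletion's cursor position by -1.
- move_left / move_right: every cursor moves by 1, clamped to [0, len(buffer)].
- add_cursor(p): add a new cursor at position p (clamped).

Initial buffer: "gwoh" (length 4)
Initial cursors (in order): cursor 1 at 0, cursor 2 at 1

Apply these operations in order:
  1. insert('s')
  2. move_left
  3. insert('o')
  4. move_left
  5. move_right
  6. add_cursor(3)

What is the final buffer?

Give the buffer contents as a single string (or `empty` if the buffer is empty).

After op 1 (insert('s')): buffer="sgswoh" (len 6), cursors c1@1 c2@3, authorship 1.2...
After op 2 (move_left): buffer="sgswoh" (len 6), cursors c1@0 c2@2, authorship 1.2...
After op 3 (insert('o')): buffer="osgoswoh" (len 8), cursors c1@1 c2@4, authorship 11.22...
After op 4 (move_left): buffer="osgoswoh" (len 8), cursors c1@0 c2@3, authorship 11.22...
After op 5 (move_right): buffer="osgoswoh" (len 8), cursors c1@1 c2@4, authorship 11.22...
After op 6 (add_cursor(3)): buffer="osgoswoh" (len 8), cursors c1@1 c3@3 c2@4, authorship 11.22...

Answer: osgoswoh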